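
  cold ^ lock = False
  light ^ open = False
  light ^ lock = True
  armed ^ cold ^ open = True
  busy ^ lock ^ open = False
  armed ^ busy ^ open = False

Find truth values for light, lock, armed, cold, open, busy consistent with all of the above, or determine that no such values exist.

light = True; lock = False; armed = False; cold = False; open = True; busy = True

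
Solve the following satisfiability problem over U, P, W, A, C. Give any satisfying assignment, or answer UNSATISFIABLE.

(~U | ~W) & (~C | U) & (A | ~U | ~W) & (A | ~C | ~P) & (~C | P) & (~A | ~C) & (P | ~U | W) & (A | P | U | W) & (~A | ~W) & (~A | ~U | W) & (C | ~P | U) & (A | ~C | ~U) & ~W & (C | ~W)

Unit clause (~W) forces W = False.
Set U = False.
  then (~C | U) forces C = False.
  then (C | ~P | U) forces P = False.
  then (A | P | U | W) forces A = True.
All clauses satisfied.

U = False; P = False; W = False; A = True; C = False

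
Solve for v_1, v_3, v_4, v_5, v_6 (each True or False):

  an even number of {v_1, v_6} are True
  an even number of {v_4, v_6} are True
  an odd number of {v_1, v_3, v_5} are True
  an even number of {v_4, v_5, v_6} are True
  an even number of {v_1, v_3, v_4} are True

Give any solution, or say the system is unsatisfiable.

v_1=T, v_3=F, v_4=T, v_5=F, v_6=T

{v_1, v_6}: 2 true → even ✓
{v_4, v_6}: 2 true → even ✓
{v_1, v_3, v_5}: 1 true → odd ✓
{v_4, v_5, v_6}: 2 true → even ✓
{v_1, v_3, v_4}: 2 true → even ✓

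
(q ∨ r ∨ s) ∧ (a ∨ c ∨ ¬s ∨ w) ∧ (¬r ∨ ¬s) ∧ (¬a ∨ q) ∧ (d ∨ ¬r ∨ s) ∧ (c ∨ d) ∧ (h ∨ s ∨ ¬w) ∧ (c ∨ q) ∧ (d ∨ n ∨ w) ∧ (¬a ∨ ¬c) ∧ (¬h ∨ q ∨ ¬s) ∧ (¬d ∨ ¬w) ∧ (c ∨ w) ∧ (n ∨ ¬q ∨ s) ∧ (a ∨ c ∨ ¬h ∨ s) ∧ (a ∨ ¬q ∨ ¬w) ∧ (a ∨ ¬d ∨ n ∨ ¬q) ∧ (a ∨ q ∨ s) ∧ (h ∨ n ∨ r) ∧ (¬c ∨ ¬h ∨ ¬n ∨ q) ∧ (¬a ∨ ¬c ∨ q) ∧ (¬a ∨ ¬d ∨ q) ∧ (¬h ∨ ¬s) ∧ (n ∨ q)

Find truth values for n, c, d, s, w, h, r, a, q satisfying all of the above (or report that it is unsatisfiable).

n = True, c = True, d = True, s = True, w = False, h = False, r = False, a = False, q = True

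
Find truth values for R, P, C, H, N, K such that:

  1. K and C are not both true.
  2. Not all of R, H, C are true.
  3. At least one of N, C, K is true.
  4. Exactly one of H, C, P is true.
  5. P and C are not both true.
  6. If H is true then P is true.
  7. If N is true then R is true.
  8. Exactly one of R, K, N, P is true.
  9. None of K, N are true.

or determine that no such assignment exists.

R = True; P = False; C = True; H = False; N = False; K = False

  (1) K=F, C=T — not both ✓
  (2) {R, H, C}: 2/3 true — not all ✓
  (3) {N, C, K}: 1 true — at least one ✓
  (4) {H, C, P}: 1 true — exactly one ✓
  (5) P=F, C=T — not both ✓
  (6) H=F ⇒ P: vacuous ✓
  (7) N=F ⇒ R: vacuous ✓
  (8) {R, K, N, P}: 1 true — exactly one ✓
  (9) {K, N}: 0 true — none ✓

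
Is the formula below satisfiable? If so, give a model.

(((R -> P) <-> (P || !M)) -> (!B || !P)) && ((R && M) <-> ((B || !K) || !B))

B=T; K=T; R=T; P=F; M=T

  ((R -> P) <-> (P || !M)) -> (!B || !P) = True
    (R -> P) <-> (P || !M) = True
      R -> P = False
      P || !M = False
        !M = False
    !B || !P = True
      !B = False
      !P = True
  (R && M) <-> ((B || !K) || !B) = True
    R && M = True
    (B || !K) || !B = True
      B || !K = True
        !K = False
      !B = False
Both conjuncts True, so the formula holds.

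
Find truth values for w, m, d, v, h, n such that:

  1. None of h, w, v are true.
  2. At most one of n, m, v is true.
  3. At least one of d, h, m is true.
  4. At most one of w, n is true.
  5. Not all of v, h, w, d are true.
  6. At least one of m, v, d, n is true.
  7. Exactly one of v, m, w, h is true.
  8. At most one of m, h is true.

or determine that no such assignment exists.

w = False, m = True, d = False, v = False, h = False, n = False

  (1) {h, w, v}: 0 true — none ✓
  (2) {n, m, v}: 1 true — at most one ✓
  (3) {d, h, m}: 1 true — at least one ✓
  (4) {w, n}: 0 true — at most one ✓
  (5) {v, h, w, d}: 0/4 true — not all ✓
  (6) {m, v, d, n}: 1 true — at least one ✓
  (7) {v, m, w, h}: 1 true — exactly one ✓
  (8) {m, h}: 1 true — at most one ✓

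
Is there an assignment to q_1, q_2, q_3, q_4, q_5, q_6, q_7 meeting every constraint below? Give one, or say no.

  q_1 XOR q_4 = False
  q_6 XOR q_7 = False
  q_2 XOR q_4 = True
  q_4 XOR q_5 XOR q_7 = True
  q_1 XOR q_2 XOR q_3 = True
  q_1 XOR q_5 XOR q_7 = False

The formula is unsatisfiable.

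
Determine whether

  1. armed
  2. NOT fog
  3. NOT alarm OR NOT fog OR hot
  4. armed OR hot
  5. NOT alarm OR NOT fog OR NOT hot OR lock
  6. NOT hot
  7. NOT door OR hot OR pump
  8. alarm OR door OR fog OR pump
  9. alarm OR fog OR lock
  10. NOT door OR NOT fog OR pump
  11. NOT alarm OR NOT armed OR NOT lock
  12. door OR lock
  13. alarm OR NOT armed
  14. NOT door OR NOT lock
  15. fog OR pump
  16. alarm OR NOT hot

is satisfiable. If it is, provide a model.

door: True; armed: True; fog: False; hot: False; pump: True; lock: False; alarm: True

Unit clause (armed) forces armed = True.
Unit clause (NOT fog) forces fog = False.
Unit clause (NOT hot) forces hot = False.
In (alarm OR NOT armed) only alarm is left, so alarm = True.
In (fog OR pump) only pump is left, so pump = True.
In (NOT alarm OR NOT armed OR NOT lock) only NOT lock is left, so lock = False.
In (door OR lock) only door is left, so door = True.
All clauses satisfied.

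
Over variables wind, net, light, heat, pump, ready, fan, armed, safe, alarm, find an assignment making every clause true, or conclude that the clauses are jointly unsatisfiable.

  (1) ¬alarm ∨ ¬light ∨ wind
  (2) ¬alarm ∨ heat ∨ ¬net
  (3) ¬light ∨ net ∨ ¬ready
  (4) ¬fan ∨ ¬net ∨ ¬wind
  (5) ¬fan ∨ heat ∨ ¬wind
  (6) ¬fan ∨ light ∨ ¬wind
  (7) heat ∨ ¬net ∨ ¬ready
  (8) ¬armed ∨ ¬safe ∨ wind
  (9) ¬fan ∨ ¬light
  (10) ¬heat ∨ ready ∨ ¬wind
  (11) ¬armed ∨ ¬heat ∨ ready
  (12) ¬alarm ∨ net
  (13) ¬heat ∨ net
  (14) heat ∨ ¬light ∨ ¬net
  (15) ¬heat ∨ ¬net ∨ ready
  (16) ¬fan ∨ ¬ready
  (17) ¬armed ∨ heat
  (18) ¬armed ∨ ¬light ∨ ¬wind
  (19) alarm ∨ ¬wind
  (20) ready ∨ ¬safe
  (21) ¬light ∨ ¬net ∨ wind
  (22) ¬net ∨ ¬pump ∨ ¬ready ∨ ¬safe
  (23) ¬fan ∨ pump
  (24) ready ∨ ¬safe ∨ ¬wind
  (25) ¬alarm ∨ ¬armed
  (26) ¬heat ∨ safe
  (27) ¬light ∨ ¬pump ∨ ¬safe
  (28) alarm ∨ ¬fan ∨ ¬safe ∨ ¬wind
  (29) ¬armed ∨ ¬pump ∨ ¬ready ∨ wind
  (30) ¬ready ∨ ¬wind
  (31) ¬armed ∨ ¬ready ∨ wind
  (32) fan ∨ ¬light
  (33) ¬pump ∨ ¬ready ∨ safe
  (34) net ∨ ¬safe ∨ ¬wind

Set wind = False.
Set net = True.
  then (¬light ∨ ¬net ∨ wind) forces light = False.
Set heat = False.
  then (¬alarm ∨ heat ∨ ¬net) forces alarm = False.
  then (heat ∨ ¬net ∨ ¬ready) forces ready = False.
  then (¬armed ∨ heat) forces armed = False.
  then (ready ∨ ¬safe) forces safe = False.
Set pump = True.
Set fan = True.
All clauses satisfied.

wind: False, net: True, light: False, heat: False, pump: True, ready: False, fan: True, armed: False, safe: False, alarm: False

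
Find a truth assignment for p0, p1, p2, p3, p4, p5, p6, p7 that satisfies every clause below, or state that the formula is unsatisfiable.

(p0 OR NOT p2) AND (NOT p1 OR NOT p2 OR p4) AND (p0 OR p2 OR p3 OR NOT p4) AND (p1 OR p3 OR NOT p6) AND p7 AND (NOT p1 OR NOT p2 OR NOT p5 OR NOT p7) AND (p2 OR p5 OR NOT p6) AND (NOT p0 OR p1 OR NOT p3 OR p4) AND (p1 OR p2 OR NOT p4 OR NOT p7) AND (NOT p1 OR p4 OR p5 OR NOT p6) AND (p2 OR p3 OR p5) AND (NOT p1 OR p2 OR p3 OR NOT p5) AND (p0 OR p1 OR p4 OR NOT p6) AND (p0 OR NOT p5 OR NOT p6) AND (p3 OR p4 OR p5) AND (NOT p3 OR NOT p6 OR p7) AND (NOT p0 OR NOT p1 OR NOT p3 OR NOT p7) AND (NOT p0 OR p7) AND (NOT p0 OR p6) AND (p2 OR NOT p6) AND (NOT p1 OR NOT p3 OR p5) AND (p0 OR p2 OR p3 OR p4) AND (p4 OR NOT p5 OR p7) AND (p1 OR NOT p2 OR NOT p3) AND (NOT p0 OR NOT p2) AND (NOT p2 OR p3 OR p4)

Unit clause (p7) forces p7 = True.
Try p0 = True:
  (NOT p0 OR p6) forces p6 = True.
  (p2 OR NOT p6) forces p2 = True.
  clause (NOT p0 OR NOT p2) is falsified — backtrack.
So p0 = False.
  then (p0 OR NOT p2) forces p2 = False.
  then (p2 OR NOT p6) forces p6 = False.
Set p1 = False.
  then (p1 OR p2 OR NOT p4 OR NOT p7) forces p4 = False.
  then (p0 OR p2 OR p3 OR p4) forces p3 = True.
Set p5 = True.
All clauses satisfied.

p0: False, p1: False, p2: False, p3: True, p4: False, p5: True, p6: False, p7: True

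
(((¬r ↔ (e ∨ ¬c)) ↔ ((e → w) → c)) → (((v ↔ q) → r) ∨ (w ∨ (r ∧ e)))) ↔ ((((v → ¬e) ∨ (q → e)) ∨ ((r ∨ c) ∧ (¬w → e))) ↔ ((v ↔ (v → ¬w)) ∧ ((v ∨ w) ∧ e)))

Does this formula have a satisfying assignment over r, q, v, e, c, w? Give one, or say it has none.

r = True; q = True; v = True; e = True; c = False; w = False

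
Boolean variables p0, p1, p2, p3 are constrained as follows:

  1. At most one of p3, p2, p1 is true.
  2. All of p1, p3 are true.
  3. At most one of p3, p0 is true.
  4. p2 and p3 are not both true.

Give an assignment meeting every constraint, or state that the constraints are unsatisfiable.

Case p1 = True:
  (1) with p1=T forces p3 = False.
  Constraint (2) is violated (p3=F) — contradiction.
Case p1 = False:
  Constraint (2) is violated (p1=F) — contradiction.
Both cases fail — unsatisfiable.

Unsatisfiable — no assignment works.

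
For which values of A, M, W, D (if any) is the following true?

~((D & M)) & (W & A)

A = True; M = True; W = True; D = False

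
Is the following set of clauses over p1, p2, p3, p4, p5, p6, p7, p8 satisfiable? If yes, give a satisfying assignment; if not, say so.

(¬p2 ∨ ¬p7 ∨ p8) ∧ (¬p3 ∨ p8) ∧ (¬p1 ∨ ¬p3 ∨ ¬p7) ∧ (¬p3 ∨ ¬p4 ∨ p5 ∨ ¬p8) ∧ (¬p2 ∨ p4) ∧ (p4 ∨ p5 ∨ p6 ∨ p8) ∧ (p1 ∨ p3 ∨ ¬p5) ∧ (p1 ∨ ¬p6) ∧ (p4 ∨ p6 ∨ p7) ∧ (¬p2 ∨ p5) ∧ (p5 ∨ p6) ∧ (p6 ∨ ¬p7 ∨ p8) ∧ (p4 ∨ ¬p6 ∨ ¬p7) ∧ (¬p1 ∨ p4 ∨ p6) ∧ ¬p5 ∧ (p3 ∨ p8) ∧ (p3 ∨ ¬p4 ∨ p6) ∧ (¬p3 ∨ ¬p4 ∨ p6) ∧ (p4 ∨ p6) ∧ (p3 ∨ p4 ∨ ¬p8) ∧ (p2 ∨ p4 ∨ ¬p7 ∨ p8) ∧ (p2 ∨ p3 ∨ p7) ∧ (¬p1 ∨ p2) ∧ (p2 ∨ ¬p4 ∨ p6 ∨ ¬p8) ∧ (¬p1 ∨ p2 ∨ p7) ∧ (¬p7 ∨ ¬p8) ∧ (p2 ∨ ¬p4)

No satisfying assignment exists.

Case p5 = True:
  Clause (¬p5) is falsified — contradiction.
Case p5 = False:
  (¬p2 ∨ p5) forces p2 = False.
  (p5 ∨ p6) forces p6 = True.
  (p1 ∨ ¬p6) forces p1 = True.
  Clause (¬p1 ∨ p2) is falsified — contradiction.
Both cases fail, so the formula is unsatisfiable.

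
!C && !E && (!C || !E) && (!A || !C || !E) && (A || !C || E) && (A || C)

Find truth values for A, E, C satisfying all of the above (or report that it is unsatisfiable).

A = True; E = False; C = False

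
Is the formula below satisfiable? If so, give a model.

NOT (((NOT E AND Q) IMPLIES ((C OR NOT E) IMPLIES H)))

C = True, Q = True, H = False, E = False

  NOT (((NOT E AND Q) IMPLIES ((C OR NOT E) IMPLIES H))) = True
    (NOT E AND Q) IMPLIES ((C OR NOT E) IMPLIES H) = False
      NOT E AND Q = True
        NOT E = True
      (C OR NOT E) IMPLIES H = False
        C OR NOT E = True
          NOT E = True
The formula evaluates to True.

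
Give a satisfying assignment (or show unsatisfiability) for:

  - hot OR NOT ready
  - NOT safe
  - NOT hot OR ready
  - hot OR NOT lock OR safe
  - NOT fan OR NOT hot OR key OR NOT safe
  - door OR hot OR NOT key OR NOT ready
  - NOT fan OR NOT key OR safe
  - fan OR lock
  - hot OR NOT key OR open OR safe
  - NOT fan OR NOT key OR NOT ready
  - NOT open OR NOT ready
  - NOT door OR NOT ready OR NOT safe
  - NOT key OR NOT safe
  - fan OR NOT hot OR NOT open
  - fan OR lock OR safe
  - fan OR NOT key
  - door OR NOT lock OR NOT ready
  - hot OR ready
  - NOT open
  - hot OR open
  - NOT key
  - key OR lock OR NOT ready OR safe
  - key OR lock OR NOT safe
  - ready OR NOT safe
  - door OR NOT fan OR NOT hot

ready=T, open=F, key=F, lock=T, safe=F, hot=T, fan=F, door=T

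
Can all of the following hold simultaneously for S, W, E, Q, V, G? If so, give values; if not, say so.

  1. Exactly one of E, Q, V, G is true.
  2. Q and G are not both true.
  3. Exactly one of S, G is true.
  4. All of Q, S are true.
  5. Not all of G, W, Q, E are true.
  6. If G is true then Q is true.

S = True; W = False; E = False; Q = True; V = False; G = False

  (1) {E, Q, V, G}: 1 true — exactly one ✓
  (2) Q=T, G=F — not both ✓
  (3) {S, G}: 1 true — exactly one ✓
  (4) {Q, S}: all 2 true ✓
  (5) {G, W, Q, E}: 1/4 true — not all ✓
  (6) G=F ⇒ Q: vacuous ✓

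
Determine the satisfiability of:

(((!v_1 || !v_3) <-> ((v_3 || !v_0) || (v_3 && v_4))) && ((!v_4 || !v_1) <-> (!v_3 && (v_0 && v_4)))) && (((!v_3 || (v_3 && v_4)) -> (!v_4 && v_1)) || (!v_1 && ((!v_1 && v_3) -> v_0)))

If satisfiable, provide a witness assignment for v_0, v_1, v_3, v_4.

Case v_4 = True: the formula simplifies to (((!v_1 || !v_3) <-> ((v_3 || !v_0) || v_3)) && (!v_1 <-> (!v_3 && v_0))) && (!((!v_3 || v_3)) || (!v_1 && ((!v_1 && v_3) -> v_0))).
  v_3 = True: simplifies to (!v_1 && v_1) && (!v_1 && (!v_1 -> v_0)).
    v_1 = True: the conjunct !v_1 is False.
    v_1 = False: the conjunct v_1 is False.
  v_3 = False: simplifies to (!v_0 && (!v_1 <-> v_0)) && !v_1.
    v_0 = True: the conjunct !v_0 is False.
    v_0 = False: simplifies to v_1 && !v_1.
      v_1 = True: the conjunct !v_1 is False.
      v_1 = False: the conjunct v_1 is False.
Case v_4 = False: the conjunct (!v_4 || !v_1) <-> (!v_3 && (v_0 && v_4)) becomes (True || !v_1) <-> (!v_3 && False) = False.
Both cases fail — unsatisfiable.

UNSATISFIABLE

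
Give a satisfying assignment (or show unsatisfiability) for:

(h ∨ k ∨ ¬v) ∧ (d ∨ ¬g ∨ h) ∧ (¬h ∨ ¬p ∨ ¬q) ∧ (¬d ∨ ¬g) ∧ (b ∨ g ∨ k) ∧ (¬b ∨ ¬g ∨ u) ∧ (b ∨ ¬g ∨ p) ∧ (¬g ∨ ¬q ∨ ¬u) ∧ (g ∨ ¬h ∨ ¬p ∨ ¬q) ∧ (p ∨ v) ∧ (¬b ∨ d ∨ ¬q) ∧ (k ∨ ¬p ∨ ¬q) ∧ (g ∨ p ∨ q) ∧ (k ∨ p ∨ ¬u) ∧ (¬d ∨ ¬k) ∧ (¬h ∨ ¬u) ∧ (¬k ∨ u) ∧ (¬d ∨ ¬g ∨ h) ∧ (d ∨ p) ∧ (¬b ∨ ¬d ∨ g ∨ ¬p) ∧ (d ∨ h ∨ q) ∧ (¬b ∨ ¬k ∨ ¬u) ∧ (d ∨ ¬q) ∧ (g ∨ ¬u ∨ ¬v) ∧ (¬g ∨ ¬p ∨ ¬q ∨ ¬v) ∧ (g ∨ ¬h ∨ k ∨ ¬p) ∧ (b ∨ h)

Set k = False.
Set v = True.
  then (h ∨ k ∨ ¬v) forces h = True.
  then (¬h ∨ ¬u) forces u = False.
Set g = False.
  then (b ∨ g ∨ k) forces b = True.
  then (g ∨ ¬h ∨ k ∨ ¬p) forces p = False.
  then (g ∨ p ∨ q) forces q = True.
  then (d ∨ p) forces d = True.
All clauses satisfied.

k = False, v = True, g = False, d = True, p = False, u = False, h = True, b = True, q = True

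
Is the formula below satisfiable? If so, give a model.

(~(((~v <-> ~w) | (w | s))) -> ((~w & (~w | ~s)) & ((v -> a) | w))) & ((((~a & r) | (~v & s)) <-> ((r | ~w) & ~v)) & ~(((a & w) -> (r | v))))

a = True, s = False, v = False, w = True, r = False

  ~(((~v <-> ~w) | (w | s))) -> ((~w & (~w | ~s)) & ((v -> a) | w)) = True
    ~(((~v <-> ~w) | (w | s))) = False
      (~v <-> ~w) | (w | s) = True
        ~v <-> ~w = False
          ~v = True
          ~w = False
        w | s = True
    (~w & (~w | ~s)) & ((v -> a) | w) = False
      ~w & (~w | ~s) = False
        ~w = False
        ~w | ~s = True
          ~w = False
          ~s = True
      (v -> a) | w = True
        v -> a = True
  (((~a & r) | (~v & s)) <-> ((r | ~w) & ~v)) & ~(((a & w) -> (r | v))) = True
    ((~a & r) | (~v & s)) <-> ((r | ~w) & ~v) = True
      (~a & r) | (~v & s) = False
        ~a & r = False
          ~a = False
        ~v & s = False
          ~v = True
      (r | ~w) & ~v = False
        r | ~w = False
          ~w = False
        ~v = True
    ~(((a & w) -> (r | v))) = True
      (a & w) -> (r | v) = False
        a & w = True
        r | v = False
Both conjuncts True, so the formula holds.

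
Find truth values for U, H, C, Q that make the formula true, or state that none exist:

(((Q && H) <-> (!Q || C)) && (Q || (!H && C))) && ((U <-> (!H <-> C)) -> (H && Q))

U = True; H = False; C = False; Q = True

  ((Q && H) <-> (!Q || C)) && (Q || (!H && C)) = True
    (Q && H) <-> (!Q || C) = True
      Q && H = False
      !Q || C = False
        !Q = False
    Q || (!H && C) = True
      !H && C = False
        !H = True
  (U <-> (!H <-> C)) -> (H && Q) = True
    U <-> (!H <-> C) = False
      !H <-> C = False
        !H = True
    H && Q = False
Both conjuncts True, so the formula holds.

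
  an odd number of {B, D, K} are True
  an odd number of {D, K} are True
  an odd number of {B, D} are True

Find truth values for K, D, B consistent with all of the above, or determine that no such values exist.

K=F; D=T; B=F

{B, D, K}: 1 true → odd ✓
{D, K}: 1 true → odd ✓
{B, D}: 1 true → odd ✓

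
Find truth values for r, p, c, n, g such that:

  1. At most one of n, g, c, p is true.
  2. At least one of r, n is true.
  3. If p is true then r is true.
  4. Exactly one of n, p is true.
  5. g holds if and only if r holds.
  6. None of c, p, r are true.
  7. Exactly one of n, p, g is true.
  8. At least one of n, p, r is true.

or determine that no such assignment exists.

r: False, p: False, c: False, n: True, g: False

  (1) {n, g, c, p}: 1 true — at most one ✓
  (2) {r, n}: 1 true — at least one ✓
  (3) p=F ⇒ r: vacuous ✓
  (4) {n, p}: 1 true — exactly one ✓
  (5) g=F, r=F — same ✓
  (6) {c, p, r}: 0 true — none ✓
  (7) {n, p, g}: 1 true — exactly one ✓
  (8) {n, p, r}: 1 true — at least one ✓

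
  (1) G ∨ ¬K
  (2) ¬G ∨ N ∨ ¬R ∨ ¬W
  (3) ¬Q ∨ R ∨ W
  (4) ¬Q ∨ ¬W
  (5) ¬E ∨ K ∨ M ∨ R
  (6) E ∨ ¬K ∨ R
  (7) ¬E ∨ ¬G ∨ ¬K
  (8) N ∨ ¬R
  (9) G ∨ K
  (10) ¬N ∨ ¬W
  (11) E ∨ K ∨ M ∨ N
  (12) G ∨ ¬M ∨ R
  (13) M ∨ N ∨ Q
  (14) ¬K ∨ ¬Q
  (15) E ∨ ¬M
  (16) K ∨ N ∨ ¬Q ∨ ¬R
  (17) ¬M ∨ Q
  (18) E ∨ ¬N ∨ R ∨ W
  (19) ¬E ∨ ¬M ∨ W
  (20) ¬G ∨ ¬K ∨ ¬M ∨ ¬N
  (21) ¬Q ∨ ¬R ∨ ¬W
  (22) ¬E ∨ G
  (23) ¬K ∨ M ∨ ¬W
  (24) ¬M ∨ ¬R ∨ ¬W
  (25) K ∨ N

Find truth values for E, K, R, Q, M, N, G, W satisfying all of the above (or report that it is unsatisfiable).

Set E = False.
  then (E ∨ ¬M) forces M = False.
Set K = False.
  then (G ∨ K) forces G = True.
  then (E ∨ K ∨ M ∨ N) forces N = True.
  then (¬N ∨ ¬W) forces W = False.
  then (E ∨ ¬N ∨ R ∨ W) forces R = True.
Set Q = False.
All clauses satisfied.

E = False, K = False, R = True, Q = False, M = False, N = True, G = True, W = False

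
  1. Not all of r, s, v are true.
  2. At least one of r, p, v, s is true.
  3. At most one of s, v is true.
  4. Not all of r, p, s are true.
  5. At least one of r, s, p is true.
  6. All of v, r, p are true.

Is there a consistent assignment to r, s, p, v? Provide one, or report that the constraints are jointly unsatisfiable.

r=T, s=F, p=T, v=T

  (1) {r, s, v}: 2/3 true — not all ✓
  (2) {r, p, v, s}: 3 true — at least one ✓
  (3) {s, v}: 1 true — at most one ✓
  (4) {r, p, s}: 2/3 true — not all ✓
  (5) {r, s, p}: 2 true — at least one ✓
  (6) {v, r, p}: all 3 true ✓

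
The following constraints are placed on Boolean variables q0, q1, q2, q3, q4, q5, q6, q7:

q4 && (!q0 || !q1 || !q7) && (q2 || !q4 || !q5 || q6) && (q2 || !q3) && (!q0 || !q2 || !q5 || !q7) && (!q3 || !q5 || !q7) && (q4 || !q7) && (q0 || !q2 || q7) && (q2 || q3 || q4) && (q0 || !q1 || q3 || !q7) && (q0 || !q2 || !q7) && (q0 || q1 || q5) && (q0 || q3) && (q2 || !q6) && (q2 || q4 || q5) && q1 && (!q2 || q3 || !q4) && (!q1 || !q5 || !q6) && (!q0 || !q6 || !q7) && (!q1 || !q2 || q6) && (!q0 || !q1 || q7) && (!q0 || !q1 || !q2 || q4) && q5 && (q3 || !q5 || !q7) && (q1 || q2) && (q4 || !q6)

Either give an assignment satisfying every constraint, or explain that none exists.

No satisfying assignment exists.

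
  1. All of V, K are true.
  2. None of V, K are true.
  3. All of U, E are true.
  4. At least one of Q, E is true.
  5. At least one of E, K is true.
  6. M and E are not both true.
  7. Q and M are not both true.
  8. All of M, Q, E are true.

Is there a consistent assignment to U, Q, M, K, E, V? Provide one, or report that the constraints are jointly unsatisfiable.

Case K = True:
  Constraint (2) is violated (K=T) — contradiction.
Case K = False:
  Constraint (1) is violated (K=F) — contradiction.
Both cases fail — unsatisfiable.

No satisfying assignment exists.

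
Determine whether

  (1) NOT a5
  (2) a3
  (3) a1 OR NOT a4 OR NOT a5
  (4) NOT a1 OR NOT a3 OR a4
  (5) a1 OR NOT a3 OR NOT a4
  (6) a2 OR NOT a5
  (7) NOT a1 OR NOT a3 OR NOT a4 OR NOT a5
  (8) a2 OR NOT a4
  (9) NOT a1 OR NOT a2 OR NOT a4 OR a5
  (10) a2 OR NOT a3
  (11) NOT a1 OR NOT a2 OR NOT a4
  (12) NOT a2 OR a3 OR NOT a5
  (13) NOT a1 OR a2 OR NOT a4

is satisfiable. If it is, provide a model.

Unit clause (NOT a5) forces a5 = False.
Unit clause (a3) forces a3 = True.
In (a2 OR NOT a3) only a2 is left, so a2 = True.
Try a1 = True:
  (NOT a1 OR NOT a3 OR a4) forces a4 = True.
  clause (NOT a1 OR NOT a2 OR NOT a4 OR a5) is falsified — backtrack.
So a1 = False.
  then (a1 OR NOT a3 OR NOT a4) forces a4 = False.
All clauses satisfied.

a1=F, a2=T, a3=T, a4=F, a5=F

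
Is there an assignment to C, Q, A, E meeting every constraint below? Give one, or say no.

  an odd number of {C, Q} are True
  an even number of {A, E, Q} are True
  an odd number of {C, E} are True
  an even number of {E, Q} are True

C = True, Q = False, A = False, E = False

{C, Q}: 1 true → odd ✓
{A, E, Q}: 0 true → even ✓
{C, E}: 1 true → odd ✓
{E, Q}: 0 true → even ✓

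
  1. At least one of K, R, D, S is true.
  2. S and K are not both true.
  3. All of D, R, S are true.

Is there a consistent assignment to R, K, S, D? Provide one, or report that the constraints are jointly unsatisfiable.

R = True, K = False, S = True, D = True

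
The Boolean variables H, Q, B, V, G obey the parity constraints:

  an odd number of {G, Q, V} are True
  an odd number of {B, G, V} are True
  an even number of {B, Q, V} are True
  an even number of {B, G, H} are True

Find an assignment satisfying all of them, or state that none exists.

H = True; Q = True; B = True; V = False; G = False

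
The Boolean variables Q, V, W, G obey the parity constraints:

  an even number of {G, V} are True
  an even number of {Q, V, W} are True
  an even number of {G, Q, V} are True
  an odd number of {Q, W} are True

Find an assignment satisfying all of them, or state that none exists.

Q = False, V = True, W = True, G = True

{G, V}: 2 true → even ✓
{Q, V, W}: 2 true → even ✓
{G, Q, V}: 2 true → even ✓
{Q, W}: 1 true → odd ✓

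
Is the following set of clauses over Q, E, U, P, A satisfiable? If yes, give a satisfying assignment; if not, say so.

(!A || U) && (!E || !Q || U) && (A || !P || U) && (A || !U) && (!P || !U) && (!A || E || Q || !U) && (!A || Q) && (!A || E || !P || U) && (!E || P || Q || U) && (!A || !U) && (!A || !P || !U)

Set Q = True.
Try E = True:
  (!E || !Q || U) forces U = True.
  (A || !U) forces A = True.
  clause (!A || !U) is falsified — backtrack.
So E = False.
Set U = False.
  then (!A || U) forces A = False.
  then (A || !P || U) forces P = False.
All clauses satisfied.

Q = True, E = False, U = False, P = False, A = False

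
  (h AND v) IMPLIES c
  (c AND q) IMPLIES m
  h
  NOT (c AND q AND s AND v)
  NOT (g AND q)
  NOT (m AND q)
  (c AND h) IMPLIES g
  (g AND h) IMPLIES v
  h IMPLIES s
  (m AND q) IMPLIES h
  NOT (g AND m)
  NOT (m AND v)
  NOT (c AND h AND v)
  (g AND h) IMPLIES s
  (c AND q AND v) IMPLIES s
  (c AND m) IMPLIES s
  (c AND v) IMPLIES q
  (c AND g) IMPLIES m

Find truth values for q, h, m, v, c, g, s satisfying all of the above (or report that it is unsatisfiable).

q: True; h: True; m: False; v: False; c: False; g: False; s: True

Unit clause (h) forces h = True.
In (NOT h OR s) only s is left, so s = True.
Set q = True.
  then (NOT g OR NOT q) forces g = False.
  then (NOT c OR g OR NOT h) forces c = False.
  then (c OR NOT h OR NOT v) forces v = False.
  then (NOT m OR NOT q) forces m = False.
All clauses satisfied.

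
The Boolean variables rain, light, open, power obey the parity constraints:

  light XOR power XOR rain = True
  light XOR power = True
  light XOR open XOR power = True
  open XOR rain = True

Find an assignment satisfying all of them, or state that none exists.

Unsatisfiable

Adding constraints 1, 3, 4 mod 2: every variable appears an even number of times on the left, so the left side is 0.
But the right sides sum to 1 (mod 2). 0 ≠ 1 — the system is inconsistent.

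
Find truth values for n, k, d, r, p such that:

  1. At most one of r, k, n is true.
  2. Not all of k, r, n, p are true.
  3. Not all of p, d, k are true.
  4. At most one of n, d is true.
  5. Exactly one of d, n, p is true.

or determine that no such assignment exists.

n = False, k = False, d = True, r = False, p = False

  (1) {r, k, n}: 0 true — at most one ✓
  (2) {k, r, n, p}: 0/4 true — not all ✓
  (3) {p, d, k}: 1/3 true — not all ✓
  (4) {n, d}: 1 true — at most one ✓
  (5) {d, n, p}: 1 true — exactly one ✓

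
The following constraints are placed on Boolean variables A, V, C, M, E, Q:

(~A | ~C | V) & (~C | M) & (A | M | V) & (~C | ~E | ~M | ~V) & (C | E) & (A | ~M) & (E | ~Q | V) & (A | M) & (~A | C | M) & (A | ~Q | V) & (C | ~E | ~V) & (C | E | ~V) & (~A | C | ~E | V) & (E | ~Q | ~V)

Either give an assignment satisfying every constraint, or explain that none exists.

Try A = False:
  (A | ~M) forces M = False.
  clause (A | M) is falsified — backtrack.
So A = True.
Try V = False:
  (~A | ~C | V) forces C = False.
  (C | E) forces E = True.
  clause (~A | C | ~E | V) is falsified — backtrack.
So V = True.
Try C = False:
  (C | E) forces E = True.
  clause (C | ~E | ~V) is falsified — backtrack.
So C = True.
  then (~C | M) forces M = True.
  then (~C | ~E | ~M | ~V) forces E = False.
  then (E | ~Q | ~V) forces Q = False.
All clauses satisfied.

A: True, V: True, C: True, M: True, E: False, Q: False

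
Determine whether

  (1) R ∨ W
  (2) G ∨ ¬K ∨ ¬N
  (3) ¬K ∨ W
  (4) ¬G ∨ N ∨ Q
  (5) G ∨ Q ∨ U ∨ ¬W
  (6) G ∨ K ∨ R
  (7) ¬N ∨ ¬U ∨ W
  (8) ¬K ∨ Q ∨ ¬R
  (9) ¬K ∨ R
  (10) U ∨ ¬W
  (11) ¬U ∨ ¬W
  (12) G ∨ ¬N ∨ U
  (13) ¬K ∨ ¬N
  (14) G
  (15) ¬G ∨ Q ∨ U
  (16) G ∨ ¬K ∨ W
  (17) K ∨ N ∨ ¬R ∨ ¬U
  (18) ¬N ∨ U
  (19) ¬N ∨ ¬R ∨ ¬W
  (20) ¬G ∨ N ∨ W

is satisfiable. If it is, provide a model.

Case W = True:
  (U ∨ ¬W) forces U = True.
  Clause (¬U ∨ ¬W) is falsified — contradiction.
Case W = False:
  (R ∨ W) forces R = True.
  (¬K ∨ W) forces K = False.
  (G) forces G = True.
  (¬G ∨ N ∨ W) forces N = True.
  (¬N ∨ ¬U ∨ W) forces U = False.
  Clause (¬N ∨ U) is falsified — contradiction.
Both cases fail, so the formula is unsatisfiable.

No satisfying assignment exists.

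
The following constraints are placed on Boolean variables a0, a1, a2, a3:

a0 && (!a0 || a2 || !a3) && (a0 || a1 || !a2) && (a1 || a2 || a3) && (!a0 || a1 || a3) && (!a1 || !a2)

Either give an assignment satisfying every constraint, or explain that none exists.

a0 = True, a1 = False, a2 = True, a3 = True

Unit clause (a0) forces a0 = True.
Set a1 = False.
  then (!a0 || a1 || a3) forces a3 = True.
  then (!a0 || a2 || !a3) forces a2 = True.
Check each clause:
  (a0): a0 holds.
  (!a0 || a2 || !a3): a2 holds.
  (a0 || a1 || !a2): a0 holds.
  (a1 || a2 || a3): a2 holds.
  (!a0 || a1 || a3): a3 holds.
  (!a1 || !a2): !a1 holds.
All clauses satisfied.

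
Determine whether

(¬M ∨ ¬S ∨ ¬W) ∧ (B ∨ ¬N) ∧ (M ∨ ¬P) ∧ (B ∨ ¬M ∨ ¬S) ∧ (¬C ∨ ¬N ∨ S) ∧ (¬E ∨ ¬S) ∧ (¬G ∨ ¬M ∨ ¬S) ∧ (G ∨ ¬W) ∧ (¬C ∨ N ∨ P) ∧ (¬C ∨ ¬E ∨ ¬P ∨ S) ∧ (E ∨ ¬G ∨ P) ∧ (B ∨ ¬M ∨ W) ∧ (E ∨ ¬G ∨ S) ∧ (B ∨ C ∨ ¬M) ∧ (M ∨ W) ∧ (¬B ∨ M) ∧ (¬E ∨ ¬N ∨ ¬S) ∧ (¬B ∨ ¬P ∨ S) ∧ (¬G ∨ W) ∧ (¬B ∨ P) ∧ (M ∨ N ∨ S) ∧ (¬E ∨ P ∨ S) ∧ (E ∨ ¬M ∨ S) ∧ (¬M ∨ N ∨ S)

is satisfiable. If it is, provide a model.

E=F, M=T, W=F, G=F, N=F, C=F, S=T, P=T, B=T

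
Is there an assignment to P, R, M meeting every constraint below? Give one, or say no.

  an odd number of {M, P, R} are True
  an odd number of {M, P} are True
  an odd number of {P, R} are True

P=T, R=F, M=F

{M, P, R}: 1 true → odd ✓
{M, P}: 1 true → odd ✓
{P, R}: 1 true → odd ✓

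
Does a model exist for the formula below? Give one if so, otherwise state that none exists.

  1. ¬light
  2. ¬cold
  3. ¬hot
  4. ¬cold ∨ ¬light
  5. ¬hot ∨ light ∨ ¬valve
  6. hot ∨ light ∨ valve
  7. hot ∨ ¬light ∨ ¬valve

Unit clause (¬light) forces light = False.
Unit clause (¬cold) forces cold = False.
Unit clause (¬hot) forces hot = False.
In (hot ∨ light ∨ valve) only valve is left, so valve = True.
All clauses satisfied.

valve=T, light=F, cold=F, hot=F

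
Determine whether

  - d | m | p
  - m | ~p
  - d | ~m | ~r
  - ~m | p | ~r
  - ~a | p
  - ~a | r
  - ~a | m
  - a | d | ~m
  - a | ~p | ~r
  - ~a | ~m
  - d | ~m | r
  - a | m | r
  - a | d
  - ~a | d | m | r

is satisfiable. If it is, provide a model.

p: False, r: True, d: True, a: False, m: False

Set p = False.
  then (~a | p) forces a = False.
  then (a | d) forces d = True.
Set r = True.
  then (~m | p | ~r) forces m = False.
All clauses satisfied.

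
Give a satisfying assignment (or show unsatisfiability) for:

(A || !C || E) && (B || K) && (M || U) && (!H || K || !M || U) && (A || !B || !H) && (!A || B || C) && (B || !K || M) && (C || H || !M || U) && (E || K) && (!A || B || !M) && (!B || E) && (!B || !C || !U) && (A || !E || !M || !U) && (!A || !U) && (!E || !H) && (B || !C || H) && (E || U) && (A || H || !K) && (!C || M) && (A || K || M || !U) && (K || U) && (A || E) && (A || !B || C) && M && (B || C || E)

C = True, H = False, M = True, K = True, U = False, A = True, B = True, E = True

Unit clause (M) forces M = True.
Set C = True.
Try H = True:
  (!E || !H) forces E = False.
  (A || !C || E) forces A = True.
  (E || K) forces K = True.
  (!A || B || !M) forces B = True.
  clause (!B || E) is falsified — backtrack.
So H = False.
  then (B || !C || H) forces B = True.
  then (!B || E) forces E = True.
  then (!B || !C || !U) forces U = False.
  then (K || U) forces K = True.
  then (A || H || !K) forces A = True.
All clauses satisfied.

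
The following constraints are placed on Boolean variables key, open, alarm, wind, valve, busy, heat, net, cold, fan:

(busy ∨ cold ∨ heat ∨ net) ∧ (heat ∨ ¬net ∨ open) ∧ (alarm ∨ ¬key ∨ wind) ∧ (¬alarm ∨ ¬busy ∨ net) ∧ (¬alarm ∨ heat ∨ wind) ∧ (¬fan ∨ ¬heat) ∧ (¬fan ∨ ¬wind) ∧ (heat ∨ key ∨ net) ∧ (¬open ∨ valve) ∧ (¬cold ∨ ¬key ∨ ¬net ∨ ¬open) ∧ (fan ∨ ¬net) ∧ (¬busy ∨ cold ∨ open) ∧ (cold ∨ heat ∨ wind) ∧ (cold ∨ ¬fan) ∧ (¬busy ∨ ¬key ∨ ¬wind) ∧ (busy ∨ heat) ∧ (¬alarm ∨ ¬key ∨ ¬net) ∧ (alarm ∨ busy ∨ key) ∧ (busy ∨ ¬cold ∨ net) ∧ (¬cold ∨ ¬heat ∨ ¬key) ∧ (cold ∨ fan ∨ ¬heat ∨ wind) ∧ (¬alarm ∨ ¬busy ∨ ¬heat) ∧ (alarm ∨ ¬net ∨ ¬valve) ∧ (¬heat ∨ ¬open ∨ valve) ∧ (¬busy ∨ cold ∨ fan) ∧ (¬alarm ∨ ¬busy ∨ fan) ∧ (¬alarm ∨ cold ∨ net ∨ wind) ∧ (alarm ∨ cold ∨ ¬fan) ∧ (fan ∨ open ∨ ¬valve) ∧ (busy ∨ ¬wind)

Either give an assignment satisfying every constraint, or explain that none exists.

key = False; open = False; alarm = False; wind = True; valve = False; busy = True; heat = True; net = False; cold = True; fan = False

Set key = False.
Set open = False.
Set alarm = False.
  then (alarm ∨ busy ∨ key) forces busy = True.
  then (¬busy ∨ cold ∨ open) forces cold = True.
Set wind = True.
  then (¬fan ∨ ¬wind) forces fan = False.
  then (fan ∨ ¬net) forces net = False.
  then (fan ∨ open ∨ ¬valve) forces valve = False.
  then (heat ∨ key ∨ net) forces heat = True.
All clauses satisfied.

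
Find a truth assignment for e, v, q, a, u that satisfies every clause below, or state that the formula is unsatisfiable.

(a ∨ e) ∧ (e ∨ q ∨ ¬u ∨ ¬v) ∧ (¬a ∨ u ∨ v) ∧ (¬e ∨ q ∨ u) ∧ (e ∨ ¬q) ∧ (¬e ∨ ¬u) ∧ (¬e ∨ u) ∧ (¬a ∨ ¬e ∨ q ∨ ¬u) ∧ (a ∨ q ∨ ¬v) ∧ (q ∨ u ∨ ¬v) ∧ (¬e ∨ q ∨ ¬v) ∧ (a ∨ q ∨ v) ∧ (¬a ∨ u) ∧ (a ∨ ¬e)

Set e = False.
  then (a ∨ e) forces a = True.
  then (e ∨ ¬q) forces q = False.
  then (¬a ∨ u) forces u = True.
  then (e ∨ q ∨ ¬u ∨ ¬v) forces v = False.
All clauses satisfied.

e: False, v: False, q: False, a: True, u: True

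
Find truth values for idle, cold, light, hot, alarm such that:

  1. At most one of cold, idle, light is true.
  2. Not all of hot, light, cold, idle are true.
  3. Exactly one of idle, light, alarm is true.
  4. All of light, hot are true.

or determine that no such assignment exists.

idle = False, cold = False, light = True, hot = True, alarm = False

  (1) {cold, idle, light}: 1 true — at most one ✓
  (2) {hot, light, cold, idle}: 2/4 true — not all ✓
  (3) {idle, light, alarm}: 1 true — exactly one ✓
  (4) {light, hot}: all 2 true ✓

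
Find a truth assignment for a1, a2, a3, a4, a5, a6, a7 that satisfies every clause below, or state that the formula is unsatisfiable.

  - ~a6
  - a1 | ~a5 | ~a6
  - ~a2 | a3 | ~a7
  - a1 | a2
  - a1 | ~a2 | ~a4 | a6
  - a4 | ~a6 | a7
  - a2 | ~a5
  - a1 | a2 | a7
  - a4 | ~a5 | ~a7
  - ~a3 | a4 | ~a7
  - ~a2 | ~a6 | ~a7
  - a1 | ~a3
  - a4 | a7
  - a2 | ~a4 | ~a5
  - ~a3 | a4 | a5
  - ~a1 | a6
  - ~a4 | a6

Case a6 = True:
  Clause (~a6) is falsified — contradiction.
Case a6 = False:
  (~a1 | a6) forces a1 = False.
  (a1 | a2) forces a2 = True.
  (a1 | ~a2 | ~a4 | a6) forces a4 = False.
  (a1 | ~a3) forces a3 = False.
  (~a2 | a3 | ~a7) forces a7 = False.
  Clause (a4 | a7) is falsified — contradiction.
Both cases fail, so the formula is unsatisfiable.

Unsatisfiable — no assignment works.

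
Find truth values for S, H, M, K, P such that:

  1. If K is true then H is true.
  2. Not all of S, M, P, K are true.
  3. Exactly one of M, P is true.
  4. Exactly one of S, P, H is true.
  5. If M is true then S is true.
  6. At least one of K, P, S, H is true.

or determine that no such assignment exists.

S: True, H: False, M: True, K: False, P: False

  (1) K=F ⇒ H: vacuous ✓
  (2) {S, M, P, K}: 2/4 true — not all ✓
  (3) {M, P}: 1 true — exactly one ✓
  (4) {S, P, H}: 1 true — exactly one ✓
  (5) M=T ⇒ S: T ✓
  (6) {K, P, S, H}: 1 true — at least one ✓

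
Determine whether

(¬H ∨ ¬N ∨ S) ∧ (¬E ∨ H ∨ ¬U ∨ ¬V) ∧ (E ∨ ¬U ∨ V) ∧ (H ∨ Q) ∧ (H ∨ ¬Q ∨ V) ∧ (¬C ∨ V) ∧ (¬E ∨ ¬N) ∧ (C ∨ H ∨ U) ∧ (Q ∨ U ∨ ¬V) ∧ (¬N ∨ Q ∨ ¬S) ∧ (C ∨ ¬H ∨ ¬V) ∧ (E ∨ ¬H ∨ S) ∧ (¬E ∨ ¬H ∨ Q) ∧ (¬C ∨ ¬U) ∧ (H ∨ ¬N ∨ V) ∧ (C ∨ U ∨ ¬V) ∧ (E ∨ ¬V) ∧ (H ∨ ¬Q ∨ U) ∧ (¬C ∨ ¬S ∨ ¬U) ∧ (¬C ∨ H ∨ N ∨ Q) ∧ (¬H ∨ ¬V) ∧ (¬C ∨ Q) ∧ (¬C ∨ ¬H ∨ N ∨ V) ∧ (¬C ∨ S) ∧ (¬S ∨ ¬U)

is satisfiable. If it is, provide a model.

H=T, C=F, V=F, Q=T, S=T, U=F, E=T, N=F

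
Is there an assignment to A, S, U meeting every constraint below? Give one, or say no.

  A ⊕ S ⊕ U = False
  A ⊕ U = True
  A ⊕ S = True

A = False, S = True, U = True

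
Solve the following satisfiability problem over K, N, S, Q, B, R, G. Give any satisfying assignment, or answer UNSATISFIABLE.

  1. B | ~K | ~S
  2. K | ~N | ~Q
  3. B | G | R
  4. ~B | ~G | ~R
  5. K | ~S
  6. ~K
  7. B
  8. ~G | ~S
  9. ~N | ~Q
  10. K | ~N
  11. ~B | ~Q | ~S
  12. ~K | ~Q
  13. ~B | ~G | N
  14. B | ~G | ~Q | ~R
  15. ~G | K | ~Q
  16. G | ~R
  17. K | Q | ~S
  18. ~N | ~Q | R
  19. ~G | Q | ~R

Unit clause (~K) forces K = False.
Unit clause (B) forces B = True.
In (K | ~N) only ~N is left, so N = False.
In (~B | ~G | N) only ~G is left, so G = False.
In (G | ~R) only ~R is left, so R = False.
In (K | ~S) only ~S is left, so S = False.
Set Q = False.
All clauses satisfied.

K: False, N: False, S: False, Q: False, B: True, R: False, G: False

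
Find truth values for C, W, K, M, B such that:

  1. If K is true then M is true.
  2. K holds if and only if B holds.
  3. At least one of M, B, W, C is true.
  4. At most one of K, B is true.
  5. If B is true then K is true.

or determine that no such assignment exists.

C = False; W = True; K = False; M = False; B = False

  (1) K=F ⇒ M: vacuous ✓
  (2) K=F, B=F — same ✓
  (3) {M, B, W, C}: 1 true — at least one ✓
  (4) {K, B}: 0 true — at most one ✓
  (5) B=F ⇒ K: vacuous ✓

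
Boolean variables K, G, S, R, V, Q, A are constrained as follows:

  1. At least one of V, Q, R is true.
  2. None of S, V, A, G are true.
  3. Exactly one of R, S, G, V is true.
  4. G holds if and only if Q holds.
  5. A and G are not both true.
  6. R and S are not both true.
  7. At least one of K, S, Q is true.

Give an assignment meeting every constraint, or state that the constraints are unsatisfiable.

K = True, G = False, S = False, R = True, V = False, Q = False, A = False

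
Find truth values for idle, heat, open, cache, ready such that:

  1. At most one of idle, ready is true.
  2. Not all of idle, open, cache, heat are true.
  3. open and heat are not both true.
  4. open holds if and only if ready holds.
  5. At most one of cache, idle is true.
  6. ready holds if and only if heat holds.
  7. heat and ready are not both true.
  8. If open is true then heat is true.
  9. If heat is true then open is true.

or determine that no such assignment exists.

idle = False; heat = False; open = False; cache = True; ready = False

  (1) {idle, ready}: 0 true — at most one ✓
  (2) {idle, open, cache, heat}: 1/4 true — not all ✓
  (3) open=F, heat=F — not both ✓
  (4) open=F, ready=F — same ✓
  (5) {cache, idle}: 1 true — at most one ✓
  (6) ready=F, heat=F — same ✓
  (7) heat=F, ready=F — not both ✓
  (8) open=F ⇒ heat: vacuous ✓
  (9) heat=F ⇒ open: vacuous ✓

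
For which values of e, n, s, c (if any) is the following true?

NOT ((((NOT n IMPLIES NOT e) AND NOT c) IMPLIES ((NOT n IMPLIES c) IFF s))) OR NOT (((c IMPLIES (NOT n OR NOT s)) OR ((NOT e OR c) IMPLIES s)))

e=T; n=T; s=F; c=F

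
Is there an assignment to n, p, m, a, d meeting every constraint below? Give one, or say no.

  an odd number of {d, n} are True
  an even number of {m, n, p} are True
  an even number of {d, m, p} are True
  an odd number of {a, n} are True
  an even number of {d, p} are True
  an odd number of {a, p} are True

Unsatisfiable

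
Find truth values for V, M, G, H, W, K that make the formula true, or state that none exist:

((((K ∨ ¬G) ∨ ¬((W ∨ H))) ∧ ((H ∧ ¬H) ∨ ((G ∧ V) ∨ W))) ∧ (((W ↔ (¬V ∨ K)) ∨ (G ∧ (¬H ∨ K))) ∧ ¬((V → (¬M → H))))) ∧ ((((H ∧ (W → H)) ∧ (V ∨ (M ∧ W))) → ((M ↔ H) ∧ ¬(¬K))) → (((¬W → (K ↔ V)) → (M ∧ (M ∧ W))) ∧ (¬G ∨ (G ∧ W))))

The formula is unsatisfiable.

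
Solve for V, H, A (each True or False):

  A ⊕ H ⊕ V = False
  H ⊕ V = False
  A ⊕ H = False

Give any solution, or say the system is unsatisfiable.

V=F; H=F; A=F

A ⊕ H ⊕ V = F ⊕ F ⊕ F = False ✓
H ⊕ V = F ⊕ F = False ✓
A ⊕ H = F ⊕ F = False ✓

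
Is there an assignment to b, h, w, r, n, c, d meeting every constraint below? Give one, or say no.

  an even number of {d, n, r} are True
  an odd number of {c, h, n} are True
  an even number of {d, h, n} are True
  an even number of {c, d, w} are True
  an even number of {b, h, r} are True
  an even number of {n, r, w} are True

b: False, h: True, w: True, r: True, n: False, c: False, d: True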